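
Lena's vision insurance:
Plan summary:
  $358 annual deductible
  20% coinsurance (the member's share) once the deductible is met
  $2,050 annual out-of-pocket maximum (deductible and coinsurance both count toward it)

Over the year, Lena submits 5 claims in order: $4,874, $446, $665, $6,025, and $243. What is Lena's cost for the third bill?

$133

Claim 1 ($4,874): deductible takes $358, $4,516 remains; member's 20% is $903.20. Member owes $1,261.20 (running OOP $1,261.20).
Claim 2 ($446): 20% coinsurance on $446 = $89.20. Cost to member: $89.20. OOP to date $1,350.40.
Claim 3 ($665): deductible met; 20% of $665 = $133. Member owes $133 (running OOP $1,483.40).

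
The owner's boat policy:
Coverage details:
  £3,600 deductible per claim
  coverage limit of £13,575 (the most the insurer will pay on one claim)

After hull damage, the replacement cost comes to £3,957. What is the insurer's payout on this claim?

£357

After the deductible, £3,957 − £3,600 = £357 remains.
That's under the £13,575 cap, so the insurer reimburses the full £357.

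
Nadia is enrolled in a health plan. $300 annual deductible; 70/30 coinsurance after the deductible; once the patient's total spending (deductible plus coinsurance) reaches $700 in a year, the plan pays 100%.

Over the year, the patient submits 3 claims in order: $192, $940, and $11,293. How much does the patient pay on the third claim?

Claim 1 — $192: all of it applies to the deductible. Patient pays $192; OOP now $192.
Claim 2 — $940: $108 to deductible, leaving $832; patient's 30% is $249.60. Patient owes $357.60 (running OOP $549.60).
Claim 3 — $11,293: deductible already satisfied, so patient's share is 30% × $11,293 = $3,387.90. That would push OOP to $3,937.50, over the $700 cap, so patient pays $700 − $549.60 = $150.40.

$150.40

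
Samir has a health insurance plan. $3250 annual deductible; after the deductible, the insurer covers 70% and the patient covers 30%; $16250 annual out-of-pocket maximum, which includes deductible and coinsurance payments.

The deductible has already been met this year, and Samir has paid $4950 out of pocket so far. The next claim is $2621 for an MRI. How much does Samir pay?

$786.30

With the deductible met, the entire $2621 is subject to coinsurance.
30% of $2621 = $786.30 falls to the patient.
Total out-of-pocket so far would be $4950 + $786.30 = $5736.30, below the $16250 cap — no reduction.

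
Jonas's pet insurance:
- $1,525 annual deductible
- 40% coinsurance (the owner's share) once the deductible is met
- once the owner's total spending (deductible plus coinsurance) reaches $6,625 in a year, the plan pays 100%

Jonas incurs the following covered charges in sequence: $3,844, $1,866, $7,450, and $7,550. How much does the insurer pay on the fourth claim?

Claim 1 — $3,844: $1,525 finishes the deductible; $2,319 goes to coinsurance; owner's 40% is $927.60. Cost to owner: $2,452.60. OOP to date $2,452.60. Plan pays $3,844 − $2,452.60 = $1,391.40.
Claim 2 — $1,866: deductible already satisfied, so owner's share is 40% × $1,866 = $746.40. Owner pays $746.40; OOP now $3,199. Plan pays $1,866 − $746.40 = $1,119.60.
Claim 3 — $7,450: deductible already satisfied, so owner's share is 40% × $7,450 = $2,980. Owner owes $2,980 (running OOP $6,179). Plan pays $7,450 − $2,980 = $4,470.
Claim 4 — $7,550: deductible already satisfied, so owner's share is 40% × $7,550 = $3,020. OOP would hit $9,199 > $6,625, so the cap limits the owner to $6,625 − $6,179 = $446. Insurer: $7,550 − $446 = $7,104.

$7,104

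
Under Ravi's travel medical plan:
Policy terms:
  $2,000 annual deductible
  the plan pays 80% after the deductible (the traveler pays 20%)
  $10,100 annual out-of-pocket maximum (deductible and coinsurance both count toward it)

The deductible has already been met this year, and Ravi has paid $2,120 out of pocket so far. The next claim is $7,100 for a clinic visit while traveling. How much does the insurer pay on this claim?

$5,680

With the deductible met, the entire $7,100 is subject to coinsurance.
Coinsurance: $7,100 × 20% = $1,420.
Cumulative spending $2,120 + $1,420 = $3,540 stays under the $10,100 maximum.
Insurer pays the balance: $7,100 − $1,420 = $5,680.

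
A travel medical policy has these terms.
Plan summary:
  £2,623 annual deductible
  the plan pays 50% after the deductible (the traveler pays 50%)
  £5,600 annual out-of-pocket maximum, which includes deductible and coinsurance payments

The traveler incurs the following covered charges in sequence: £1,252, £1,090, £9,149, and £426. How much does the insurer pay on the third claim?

Bill 1, £1,252: fully absorbed by the deductible. Traveler pays £1,252; OOP now £1,252. Plan pays £1,252 − £1,252 = £0.
Bill 2, £1,090: all of it applies to the deductible. Traveler owes £1,090 (running OOP £2,342). Plan pays £1,090 − £1,090 = £0.
Bill 3, £9,149: £281 finishes the deductible; £8,868 goes to coinsurance; traveler's 50% is £4,434. Deductible plus coinsurance: £281 + £4,434 = £4,715. OOP would hit £7,057 > £5,600, so the cap limits the traveler to £5,600 − £2,342 = £3,258. Plan pays £9,149 − £3,258 = £5,891.

£5,891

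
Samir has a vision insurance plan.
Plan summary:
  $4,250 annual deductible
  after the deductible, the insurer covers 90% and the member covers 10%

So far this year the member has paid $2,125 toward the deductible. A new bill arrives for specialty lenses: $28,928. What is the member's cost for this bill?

$4,805.30

Remaining deductible: $4,250 − $2,125 = $2,125.
That leaves $28,928 − $2,125 = $26,803 for coinsurance.
Member's 10% share of $26,803 is $2,680.30.
So the member owes $2,125 + $2,680.30 = $4,805.30.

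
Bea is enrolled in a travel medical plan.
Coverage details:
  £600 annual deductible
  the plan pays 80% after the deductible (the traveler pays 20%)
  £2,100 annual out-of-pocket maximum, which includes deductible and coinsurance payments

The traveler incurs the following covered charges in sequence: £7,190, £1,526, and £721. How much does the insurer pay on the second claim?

£1,344

Claim 1 (£7,190): £600 to deductible, leaving £6,590; coinsurance £6,590 × 20% = £1,318. Traveler owes £1,918 (running OOP £1,918). Insurer: £7,190 − £1,918 = £5,272.
Claim 2 (£1,526): deductible met; 20% of £1,526 = £305.20. OOP would hit £2,223.20 > £2,100, so the cap limits the traveler to £2,100 − £1,918 = £182. Plan pays £1,526 − £182 = £1,344.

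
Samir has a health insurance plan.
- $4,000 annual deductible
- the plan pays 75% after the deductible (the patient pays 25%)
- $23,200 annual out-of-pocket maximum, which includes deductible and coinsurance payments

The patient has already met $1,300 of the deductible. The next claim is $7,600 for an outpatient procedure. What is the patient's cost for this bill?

$1,300 of the $4,000 deductible is already met, leaving $2,700.
After the $2,700 deductible portion, $7,600 − $2,700 = $4,900 is subject to coinsurance.
Coinsurance: $4,900 × 25% = $1,225.
That puts the patient's cost at $2,700 + $1,225 = $3,925 before any cap.
Cumulative spending $1,300 + $3,925 = $5,225 stays under the $23,200 maximum.

$3,925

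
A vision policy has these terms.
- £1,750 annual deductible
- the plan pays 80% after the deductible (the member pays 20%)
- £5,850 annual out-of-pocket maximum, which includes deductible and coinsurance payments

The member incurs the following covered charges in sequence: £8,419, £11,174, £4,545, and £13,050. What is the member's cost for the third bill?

Bill 1, £8,419: £1,750 finishes the deductible; £6,669 goes to coinsurance; coinsurance £6,669 × 20% = £1,333.80. Cost to member: £3,083.80. OOP to date £3,083.80.
Bill 2, £11,174: deductible already satisfied, so member's share is 20% × £11,174 = £2,234.80. Cost to member: £2,234.80. OOP to date £5,318.60.
Bill 3, £4,545: deductible met; 20% of £4,545 = £909. OOP would hit £6,227.60 > £5,850, so the cap limits the member to £5,850 − £5,318.60 = £531.40.

£531.40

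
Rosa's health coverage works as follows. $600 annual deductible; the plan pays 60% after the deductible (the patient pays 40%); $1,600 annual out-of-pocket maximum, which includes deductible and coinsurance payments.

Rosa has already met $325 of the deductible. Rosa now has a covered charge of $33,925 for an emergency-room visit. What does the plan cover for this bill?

$325 of the $600 deductible is already met, leaving $275.
After the $275 deductible portion, $33,925 − $275 = $33,650 is subject to coinsurance.
Patient's 40% share of $33,650 is $13,460.
That puts the patient's cost at $275 + $13,460 = $13,735 before any cap.
Year-to-date out-of-pocket would reach $325 + $13,735 = $14,060, above the $1,600 maximum, so the patient pays only $1,600 − $325 = $1,275.
The plan picks up $33,925 − $1,275 = $32,650.

$32,650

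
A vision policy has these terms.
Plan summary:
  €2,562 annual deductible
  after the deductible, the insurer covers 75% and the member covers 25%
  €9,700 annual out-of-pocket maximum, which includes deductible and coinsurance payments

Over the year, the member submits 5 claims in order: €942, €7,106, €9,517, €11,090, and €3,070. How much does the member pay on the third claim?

€2,379.25

Claim 1 (€942): all of it applies to the deductible. Member pays €942; OOP now €942.
Claim 2 (€7,106): €1,620 finishes the deductible; €5,486 goes to coinsurance; coinsurance €5,486 × 25% = €1,371.50. Cost to member: €2,991.50. OOP to date €3,933.50.
Claim 3 (€9,517): 25% coinsurance on €9,517 = €2,379.25. Cost to member: €2,379.25. OOP to date €6,312.75.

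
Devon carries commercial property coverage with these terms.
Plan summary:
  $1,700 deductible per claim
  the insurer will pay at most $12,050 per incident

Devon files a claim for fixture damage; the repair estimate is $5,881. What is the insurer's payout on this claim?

Subtract the deductible: $5,881 − $1,700 = $4,181.
$4,181 ≤ $12,050, so the limit doesn't bind; insurer pays $4,181.

$4,181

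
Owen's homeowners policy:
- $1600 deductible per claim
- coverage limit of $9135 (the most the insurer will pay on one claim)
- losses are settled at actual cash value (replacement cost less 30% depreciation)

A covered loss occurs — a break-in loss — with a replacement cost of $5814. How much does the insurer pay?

Actual cash value after 30% depreciation: $5814 × 70% = $4069.80.
After the deductible, $4069.80 − $1600 = $2469.80 remains.
$2469.80 is within the $9135 limit, so the insurer pays $2469.80.

$2469.80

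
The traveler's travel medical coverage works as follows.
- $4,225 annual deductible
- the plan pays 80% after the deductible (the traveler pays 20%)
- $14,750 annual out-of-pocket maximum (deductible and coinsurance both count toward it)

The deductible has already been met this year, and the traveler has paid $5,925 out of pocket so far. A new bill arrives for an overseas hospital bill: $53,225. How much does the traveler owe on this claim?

With the deductible met, the entire $53,225 is subject to coinsurance.
Coinsurance: $53,225 × 20% = $10,645.
Year-to-date out-of-pocket would reach $5,925 + $10,645 = $16,570, above the $14,750 maximum, so the traveler pays only $14,750 − $5,925 = $8,825.

$8,825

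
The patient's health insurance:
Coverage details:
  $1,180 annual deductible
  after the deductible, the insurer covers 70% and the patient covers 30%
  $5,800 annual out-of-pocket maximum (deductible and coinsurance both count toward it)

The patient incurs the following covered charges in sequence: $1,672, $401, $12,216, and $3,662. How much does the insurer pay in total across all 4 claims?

$12,151

Claim 1 ($1,672): $1,180 to deductible, leaving $492; 30% of $492 = $147.60. Patient owes $1,327.60 (running OOP $1,327.60). Insurer: $1,672 − $1,327.60 = $344.40.
Claim 2 ($401): 30% coinsurance on $401 = $120.30. Cost to patient: $120.30. OOP to date $1,447.90. Insurer: $401 − $120.30 = $280.70.
Claim 3 ($12,216): 30% coinsurance on $12,216 = $3,664.80. Patient pays $3,664.80; OOP now $5,112.70. Plan pays $12,216 − $3,664.80 = $8,551.20.
Claim 4 ($3,662): deductible already satisfied, so patient's share is 30% × $3,662 = $1,098.60. That would push OOP to $6,211.30, over the $5,800 cap, so patient pays $5,800 − $5,112.70 = $687.30. Insurer: $3,662 − $687.30 = $2,974.70.
Insurer total = bills − patient's total = $17,951 − $5,800 = $12,151.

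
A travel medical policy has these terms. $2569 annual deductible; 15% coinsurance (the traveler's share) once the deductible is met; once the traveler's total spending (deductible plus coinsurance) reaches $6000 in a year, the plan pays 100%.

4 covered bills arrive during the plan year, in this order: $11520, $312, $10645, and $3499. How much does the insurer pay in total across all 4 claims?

Claim 1 ($11520): $2569 finishes the deductible; $8951 goes to coinsurance; 15% of $8951 = $1342.65. Traveler pays $3911.65; OOP now $3911.65. Plan pays $11520 − $3911.65 = $7608.35.
Claim 2 ($312): deductible already satisfied, so traveler's share is 15% × $312 = $46.80. Traveler pays $46.80; OOP now $3958.45. Plan pays $312 − $46.80 = $265.20.
Claim 3 ($10645): deductible already satisfied, so traveler's share is 15% × $10645 = $1596.75. Traveler pays $1596.75; OOP now $5555.20. Plan pays $10645 − $1596.75 = $9048.25.
Claim 4 ($3499): deductible met; 15% of $3499 = $524.85. That would push OOP to $6080.05, over the $6000 cap, so traveler pays $6000 − $5555.20 = $444.80. Insurer: $3499 − $444.80 = $3054.20.
Insurer total = bills − traveler's total = $25976 − $6000 = $19976.

$19976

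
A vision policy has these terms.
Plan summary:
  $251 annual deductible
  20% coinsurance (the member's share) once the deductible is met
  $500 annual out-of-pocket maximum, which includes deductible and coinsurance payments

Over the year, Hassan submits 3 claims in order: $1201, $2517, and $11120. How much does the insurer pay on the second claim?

$2458

#1 ($1201): $251 to deductible, leaving $950; member's 20% is $190. Cost to member: $441. OOP to date $441. Plan pays $1201 − $441 = $760.
#2 ($2517): deductible already satisfied, so member's share is 20% × $2517 = $503.40. That would push OOP to $944.40, over the $500 cap, so member pays $500 − $441 = $59. Insurer: $2517 − $59 = $2458.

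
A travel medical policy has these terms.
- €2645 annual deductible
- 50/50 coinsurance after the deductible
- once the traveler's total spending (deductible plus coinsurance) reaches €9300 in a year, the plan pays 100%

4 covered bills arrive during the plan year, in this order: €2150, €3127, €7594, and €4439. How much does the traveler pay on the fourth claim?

Claim 1 — €2150: entire amount goes to the deductible. Traveler pays €2150; OOP now €2150.
Claim 2 — €3127: €495 finishes the deductible; €2632 goes to coinsurance; coinsurance €2632 × 50% = €1316. Traveler owes €1811 (running OOP €3961).
Claim 3 — €7594: deductible met; 50% of €7594 = €3797. Traveler pays €3797; OOP now €7758.
Claim 4 — €4439: deductible met; 50% of €4439 = €2219.50. Adding that to €7758 gives €9977.50, past the €9300 cap; traveler pays only €9300 − €7758 = €1542.

€1542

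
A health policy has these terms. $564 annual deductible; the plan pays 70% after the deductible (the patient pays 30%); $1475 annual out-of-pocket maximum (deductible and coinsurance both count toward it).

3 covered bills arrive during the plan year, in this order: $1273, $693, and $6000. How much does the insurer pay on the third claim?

Claim 1 — $1273: deductible takes $564, $709 remains; coinsurance $709 × 30% = $212.70. Cost to patient: $776.70. OOP to date $776.70. Insurer: $1273 − $776.70 = $496.30.
Claim 2 — $693: 30% coinsurance on $693 = $207.90. Patient pays $207.90; OOP now $984.60. Insurer: $693 − $207.90 = $485.10.
Claim 3 — $6000: deductible met; 30% of $6000 = $1800. That would push OOP to $2784.60, over the $1475 cap, so patient pays $1475 − $984.60 = $490.40. Plan pays $6000 − $490.40 = $5509.60.

$5509.60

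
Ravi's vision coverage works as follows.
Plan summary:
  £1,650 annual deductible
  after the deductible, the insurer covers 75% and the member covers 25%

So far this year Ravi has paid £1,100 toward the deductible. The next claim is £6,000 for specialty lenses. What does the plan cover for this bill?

£4,087.50

£1,100 of the £1,650 deductible is already met, leaving £550.
That leaves £6,000 − £550 = £5,450 for coinsurance.
25% of £5,450 = £1,362.50 falls to the member.
So the member owes £550 + £1,362.50 = £1,912.50.
The insurer covers the remainder: £6,000 − £1,912.50 = £4,087.50.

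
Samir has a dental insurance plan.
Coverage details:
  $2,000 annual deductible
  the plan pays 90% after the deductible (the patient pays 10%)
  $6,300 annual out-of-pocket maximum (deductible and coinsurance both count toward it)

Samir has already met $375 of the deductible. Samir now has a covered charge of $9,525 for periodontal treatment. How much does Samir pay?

Deductible still to meet: $2,000 − $375 = $1,625.
That leaves $9,525 − $1,625 = $7,900 for coinsurance.
Patient's 10% share of $7,900 is $790.
Patient responsibility before any cap: $1,625 + $790 = $2,415.
Total out-of-pocket so far would be $375 + $2,415 = $2,790, below the $6,300 cap — no reduction.

$2,415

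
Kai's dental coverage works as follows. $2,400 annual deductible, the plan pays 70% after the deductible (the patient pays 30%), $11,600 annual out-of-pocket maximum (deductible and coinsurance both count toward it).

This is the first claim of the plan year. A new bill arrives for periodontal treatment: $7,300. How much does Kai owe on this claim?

$3,870

Deductible not yet touched, so the first $2,400 of the bill goes to the deductible.
The remaining $4,900 (= $7,300 − $2,400) moves to coinsurance.
Patient's 30% share of $4,900 is $1,470.
That puts the patient's cost at $2,400 + $1,470 = $3,870 before any cap.
Total out-of-pocket so far would be $0 + $3,870 = $3,870, below the $11,600 cap — no reduction.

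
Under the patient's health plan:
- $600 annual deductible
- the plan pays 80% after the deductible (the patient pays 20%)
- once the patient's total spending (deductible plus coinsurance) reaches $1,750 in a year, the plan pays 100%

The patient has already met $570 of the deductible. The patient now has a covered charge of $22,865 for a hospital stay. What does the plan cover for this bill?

$21,685

Deductible still to meet: $600 − $570 = $30.
The remaining $22,835 (= $22,865 − $30) moves to coinsurance.
Coinsurance: $22,835 × 20% = $4,567.
Patient responsibility before any cap: $30 + $4,567 = $4,597.
Adding $4,597 to the $570 already spent would give $5,167, which exceeds the $1,750 cap; the patient pays just $1,750 − $570 = $1,180.
Insurer pays the balance: $22,865 − $1,180 = $21,685.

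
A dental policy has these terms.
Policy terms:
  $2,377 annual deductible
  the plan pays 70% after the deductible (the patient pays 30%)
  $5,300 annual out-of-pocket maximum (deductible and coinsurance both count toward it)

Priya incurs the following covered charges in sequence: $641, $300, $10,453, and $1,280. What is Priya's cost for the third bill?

$4,141.10

Claim 1 — $641: all of it applies to the deductible. Patient owes $641 (running OOP $641).
Claim 2 — $300: fully absorbed by the deductible. Patient pays $300; OOP now $941.
Claim 3 — $10,453: deductible takes $1,436, $9,017 remains; 30% of $9,017 = $2,705.10. Patient owes $4,141.10 (running OOP $5,082.10).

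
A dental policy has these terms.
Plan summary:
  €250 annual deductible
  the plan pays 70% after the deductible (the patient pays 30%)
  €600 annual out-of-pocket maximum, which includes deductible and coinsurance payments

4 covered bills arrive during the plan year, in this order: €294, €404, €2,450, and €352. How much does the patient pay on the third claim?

€215.60

Bill 1, €294: €250 to deductible, leaving €44; 30% of €44 = €13.20. Patient pays €263.20; OOP now €263.20.
Bill 2, €404: 30% coinsurance on €404 = €121.20. Patient pays €121.20; OOP now €384.40.
Bill 3, €2,450: 30% coinsurance on €2,450 = €735. That would push OOP to €1,119.40, over the €600 cap, so patient pays €600 − €384.40 = €215.60.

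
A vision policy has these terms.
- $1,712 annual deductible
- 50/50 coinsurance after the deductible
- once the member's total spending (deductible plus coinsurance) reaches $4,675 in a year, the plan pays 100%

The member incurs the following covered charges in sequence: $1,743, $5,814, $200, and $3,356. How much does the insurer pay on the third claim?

#1 ($1,743): deductible takes $1,712, $31 remains; coinsurance $31 × 50% = $15.50. Member pays $1,727.50; OOP now $1,727.50. Plan pays $1,743 − $1,727.50 = $15.50.
#2 ($5,814): deductible met; 50% of $5,814 = $2,907. Member owes $2,907 (running OOP $4,634.50). Insurer: $5,814 − $2,907 = $2,907.
#3 ($200): deductible already satisfied, so member's share is 50% × $200 = $100. That would push OOP to $4,734.50, over the $4,675 cap, so member pays $4,675 − $4,634.50 = $40.50. Plan pays $200 − $40.50 = $159.50.

$159.50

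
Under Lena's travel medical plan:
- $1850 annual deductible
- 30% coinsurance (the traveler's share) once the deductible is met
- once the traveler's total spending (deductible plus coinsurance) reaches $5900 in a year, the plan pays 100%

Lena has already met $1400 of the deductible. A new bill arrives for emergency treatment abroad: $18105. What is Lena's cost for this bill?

$4500

$1400 of the $1850 deductible is already met, leaving $450.
That leaves $18105 − $450 = $17655 for coinsurance.
Traveler's 30% share of $17655 is $5296.50.
Traveler responsibility before any cap: $450 + $5296.50 = $5746.50.
Year-to-date out-of-pocket would reach $1400 + $5746.50 = $7146.50, above the $5900 maximum, so the traveler pays only $5900 − $1400 = $4500.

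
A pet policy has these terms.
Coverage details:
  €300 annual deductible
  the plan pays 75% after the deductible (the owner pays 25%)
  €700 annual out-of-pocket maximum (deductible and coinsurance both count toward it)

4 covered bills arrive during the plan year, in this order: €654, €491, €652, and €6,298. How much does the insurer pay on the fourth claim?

#1 (€654): deductible takes €300, €354 remains; 25% of €354 = €88.50. Owner pays €388.50; OOP now €388.50. Insurer: €654 − €388.50 = €265.50.
#2 (€491): deductible already satisfied, so owner's share is 25% × €491 = €122.75. Cost to owner: €122.75. OOP to date €511.25. Insurer: €491 − €122.75 = €368.25.
#3 (€652): 25% coinsurance on €652 = €163. Cost to owner: €163. OOP to date €674.25. Insurer: €652 − €163 = €489.
#4 (€6,298): 25% coinsurance on €6,298 = €1,574.50. OOP would hit €2,248.75 > €700, so the cap limits the owner to €700 − €674.25 = €25.75. Insurer: €6,298 − €25.75 = €6,272.25.

€6,272.25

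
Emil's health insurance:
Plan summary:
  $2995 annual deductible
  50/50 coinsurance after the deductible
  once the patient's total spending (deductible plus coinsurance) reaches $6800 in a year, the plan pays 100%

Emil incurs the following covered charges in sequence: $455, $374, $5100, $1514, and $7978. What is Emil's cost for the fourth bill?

#1 ($455): all of it applies to the deductible. Patient pays $455; OOP now $455.
#2 ($374): all of it applies to the deductible. Cost to patient: $374. OOP to date $829.
#3 ($5100): $2166 to deductible, leaving $2934; coinsurance $2934 × 50% = $1467. Cost to patient: $3633. OOP to date $4462.
#4 ($1514): deductible met; 50% of $1514 = $757. Patient pays $757; OOP now $5219.

$757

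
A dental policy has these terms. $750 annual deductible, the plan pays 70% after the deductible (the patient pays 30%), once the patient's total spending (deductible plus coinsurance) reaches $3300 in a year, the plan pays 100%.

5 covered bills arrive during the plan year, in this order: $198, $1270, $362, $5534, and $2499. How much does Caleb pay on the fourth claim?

Claim 1 ($198): fully absorbed by the deductible. Patient pays $198; OOP now $198.
Claim 2 ($1270): $552 to deductible, leaving $718; coinsurance $718 × 30% = $215.40. Patient owes $767.40 (running OOP $965.40).
Claim 3 ($362): deductible already satisfied, so patient's share is 30% × $362 = $108.60. Cost to patient: $108.60. OOP to date $1074.
Claim 4 ($5534): deductible met; 30% of $5534 = $1660.20. Patient owes $1660.20 (running OOP $2734.20).

$1660.20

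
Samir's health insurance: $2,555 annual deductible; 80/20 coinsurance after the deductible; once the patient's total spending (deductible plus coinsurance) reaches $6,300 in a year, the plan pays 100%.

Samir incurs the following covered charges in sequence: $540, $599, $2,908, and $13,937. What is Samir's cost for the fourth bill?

$2,787.40

Claim 1 — $540: all of it applies to the deductible. Cost to patient: $540. OOP to date $540.
Claim 2 — $599: fully absorbed by the deductible. Cost to patient: $599. OOP to date $1,139.
Claim 3 — $2,908: deductible takes $1,416, $1,492 remains; patient's 20% is $298.40. Patient pays $1,714.40; OOP now $2,853.40.
Claim 4 — $13,937: 20% coinsurance on $13,937 = $2,787.40. Cost to patient: $2,787.40. OOP to date $5,640.80.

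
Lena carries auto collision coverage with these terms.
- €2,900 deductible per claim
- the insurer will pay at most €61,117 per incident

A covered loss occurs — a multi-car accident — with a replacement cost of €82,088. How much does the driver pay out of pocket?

€20,971

Subtract the deductible: €82,088 − €2,900 = €79,188.
The €61,117 per-incident cap binds; insurer pays €61,117.
Out of pocket: €82,088 − €61,117 = €20,971.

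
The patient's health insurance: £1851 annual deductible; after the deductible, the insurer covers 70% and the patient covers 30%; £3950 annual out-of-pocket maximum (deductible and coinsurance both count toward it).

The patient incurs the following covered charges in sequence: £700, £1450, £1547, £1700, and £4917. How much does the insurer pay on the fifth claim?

Claim 1 (£700): entire amount goes to the deductible. Cost to patient: £700. OOP to date £700. Insurer: £700 − £700 = £0.
Claim 2 (£1450): £1151 finishes the deductible; £299 goes to coinsurance; coinsurance £299 × 30% = £89.70. Cost to patient: £1240.70. OOP to date £1940.70. Insurer: £1450 − £1240.70 = £209.30.
Claim 3 (£1547): 30% coinsurance on £1547 = £464.10. Patient owes £464.10 (running OOP £2404.80). Plan pays £1547 − £464.10 = £1082.90.
Claim 4 (£1700): deductible met; 30% of £1700 = £510. Patient owes £510 (running OOP £2914.80). Insurer: £1700 − £510 = £1190.
Claim 5 (£4917): deductible met; 30% of £4917 = £1475.10. Adding that to £2914.80 gives £4389.90, past the £3950 cap; patient pays only £3950 − £2914.80 = £1035.20. Insurer: £4917 − £1035.20 = £3881.80.

£3881.80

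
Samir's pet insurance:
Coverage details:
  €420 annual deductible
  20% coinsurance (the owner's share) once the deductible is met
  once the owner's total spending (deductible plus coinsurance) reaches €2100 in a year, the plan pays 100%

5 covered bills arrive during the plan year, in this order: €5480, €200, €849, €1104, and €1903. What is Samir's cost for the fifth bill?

€237.40

Claim 1 (€5480): €420 finishes the deductible; €5060 goes to coinsurance; 20% of €5060 = €1012. Owner pays €1432; OOP now €1432.
Claim 2 (€200): 20% coinsurance on €200 = €40. Cost to owner: €40. OOP to date €1472.
Claim 3 (€849): deductible already satisfied, so owner's share is 20% × €849 = €169.80. Cost to owner: €169.80. OOP to date €1641.80.
Claim 4 (€1104): deductible met; 20% of €1104 = €220.80. Owner owes €220.80 (running OOP €1862.60).
Claim 5 (€1903): 20% coinsurance on €1903 = €380.60. Adding that to €1862.60 gives €2243.20, past the €2100 cap; owner pays only €2100 − €1862.60 = €237.40.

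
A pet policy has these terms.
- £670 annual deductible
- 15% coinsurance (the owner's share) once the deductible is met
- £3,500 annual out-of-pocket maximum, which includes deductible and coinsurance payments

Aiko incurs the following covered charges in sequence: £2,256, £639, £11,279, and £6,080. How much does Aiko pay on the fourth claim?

£804.40

#1 (£2,256): deductible takes £670, £1,586 remains; 15% of £1,586 = £237.90. Owner owes £907.90 (running OOP £907.90).
#2 (£639): deductible met; 15% of £639 = £95.85. Owner owes £95.85 (running OOP £1,003.75).
#3 (£11,279): 15% coinsurance on £11,279 = £1,691.85. Owner owes £1,691.85 (running OOP £2,695.60).
#4 (£6,080): deductible already satisfied, so owner's share is 15% × £6,080 = £912. Adding that to £2,695.60 gives £3,607.60, past the £3,500 cap; owner pays only £3,500 − £2,695.60 = £804.40.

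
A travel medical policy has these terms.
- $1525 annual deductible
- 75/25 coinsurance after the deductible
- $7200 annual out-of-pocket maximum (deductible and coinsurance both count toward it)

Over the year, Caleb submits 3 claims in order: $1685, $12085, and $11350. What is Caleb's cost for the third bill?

Claim 1 — $1685: $1525 to deductible, leaving $160; coinsurance $160 × 25% = $40. Traveler pays $1565; OOP now $1565.
Claim 2 — $12085: deductible met; 25% of $12085 = $3021.25. Traveler pays $3021.25; OOP now $4586.25.
Claim 3 — $11350: 25% coinsurance on $11350 = $2837.50. That would push OOP to $7423.75, over the $7200 cap, so traveler pays $7200 − $4586.25 = $2613.75.

$2613.75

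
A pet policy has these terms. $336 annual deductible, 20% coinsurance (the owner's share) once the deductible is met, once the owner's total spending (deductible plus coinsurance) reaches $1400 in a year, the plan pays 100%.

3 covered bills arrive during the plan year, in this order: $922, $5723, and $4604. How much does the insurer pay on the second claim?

Bill 1, $922: $336 finishes the deductible; $586 goes to coinsurance; coinsurance $586 × 20% = $117.20. Cost to owner: $453.20. OOP to date $453.20. Insurer: $922 − $453.20 = $468.80.
Bill 2, $5723: 20% coinsurance on $5723 = $1144.60. OOP would hit $1597.80 > $1400, so the cap limits the owner to $1400 − $453.20 = $946.80. Insurer: $5723 − $946.80 = $4776.20.

$4776.20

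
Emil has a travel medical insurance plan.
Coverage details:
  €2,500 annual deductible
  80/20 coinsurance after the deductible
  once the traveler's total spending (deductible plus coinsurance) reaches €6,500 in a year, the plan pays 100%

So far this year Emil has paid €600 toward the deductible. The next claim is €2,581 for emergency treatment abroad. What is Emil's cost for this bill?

€2,036.20

Remaining deductible: €2,500 − €600 = €1,900.
The remaining €681 (= €2,581 − €1,900) moves to coinsurance.
Coinsurance: €681 × 20% = €136.20.
That puts the traveler's cost at €1,900 + €136.20 = €2,036.20 before any cap.
Total out-of-pocket so far would be €600 + €2,036.20 = €2,636.20, below the €6,500 cap — no reduction.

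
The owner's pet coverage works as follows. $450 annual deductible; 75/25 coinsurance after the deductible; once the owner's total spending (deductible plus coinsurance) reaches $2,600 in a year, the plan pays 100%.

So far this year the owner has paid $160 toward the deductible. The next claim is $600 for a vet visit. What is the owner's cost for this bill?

$367.50

Remaining deductible: $450 − $160 = $290.
That leaves $600 − $290 = $310 for coinsurance.
Coinsurance: $310 × 25% = $77.50.
Owner responsibility before any cap: $290 + $77.50 = $367.50.
Cumulative spending $160 + $367.50 = $527.50 stays under the $2,600 maximum.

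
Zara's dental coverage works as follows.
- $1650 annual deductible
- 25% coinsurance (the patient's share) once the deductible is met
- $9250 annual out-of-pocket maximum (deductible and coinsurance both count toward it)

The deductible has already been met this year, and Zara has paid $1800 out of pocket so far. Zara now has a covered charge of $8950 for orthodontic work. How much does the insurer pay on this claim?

$6712.50

With the deductible met, the entire $8950 is subject to coinsurance.
25% of $8950 = $2237.50 falls to the patient.
Cumulative spending $1800 + $2237.50 = $4037.50 stays under the $9250 maximum.
Insurer pays the balance: $8950 − $2237.50 = $6712.50.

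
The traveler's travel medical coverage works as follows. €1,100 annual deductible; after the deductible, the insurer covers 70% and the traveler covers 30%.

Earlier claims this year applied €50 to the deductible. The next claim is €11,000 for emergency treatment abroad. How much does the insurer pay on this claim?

€6,965

Remaining deductible: €1,100 − €50 = €1,050.
The remaining €9,950 (= €11,000 − €1,050) moves to coinsurance.
Coinsurance: €9,950 × 30% = €2,985.
Traveler responsibility: €1,050 + €2,985 = €4,035.
The plan picks up €11,000 − €4,035 = €6,965.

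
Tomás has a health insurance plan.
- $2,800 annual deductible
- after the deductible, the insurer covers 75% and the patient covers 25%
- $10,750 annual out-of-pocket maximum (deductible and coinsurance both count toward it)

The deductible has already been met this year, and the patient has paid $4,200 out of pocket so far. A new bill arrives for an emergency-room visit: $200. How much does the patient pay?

The deductible is already satisfied, so the full bill goes to coinsurance.
25% of $200 = $50 falls to the patient.
Total out-of-pocket so far would be $4,200 + $50 = $4,250, below the $10,750 cap — no reduction.

$50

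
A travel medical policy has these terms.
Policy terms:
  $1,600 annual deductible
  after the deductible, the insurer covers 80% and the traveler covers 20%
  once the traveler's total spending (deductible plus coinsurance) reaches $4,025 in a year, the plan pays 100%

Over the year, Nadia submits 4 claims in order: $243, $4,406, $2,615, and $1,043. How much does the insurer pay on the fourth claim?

$834.40

Claim 1 — $243: all of it applies to the deductible. Cost to traveler: $243. OOP to date $243. Plan pays $243 − $243 = $0.
Claim 2 — $4,406: $1,357 finishes the deductible; $3,049 goes to coinsurance; traveler's 20% is $609.80. Cost to traveler: $1,966.80. OOP to date $2,209.80. Insurer: $4,406 − $1,966.80 = $2,439.20.
Claim 3 — $2,615: deductible already satisfied, so traveler's share is 20% × $2,615 = $523. Traveler owes $523 (running OOP $2,732.80). Insurer: $2,615 − $523 = $2,092.
Claim 4 — $1,043: deductible met; 20% of $1,043 = $208.60. Traveler owes $208.60 (running OOP $2,941.40). Plan pays $1,043 − $208.60 = $834.40.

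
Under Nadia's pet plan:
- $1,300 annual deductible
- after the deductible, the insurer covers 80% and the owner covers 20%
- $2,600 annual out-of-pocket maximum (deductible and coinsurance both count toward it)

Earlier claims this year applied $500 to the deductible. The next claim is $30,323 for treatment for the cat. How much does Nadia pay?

$2,100

Remaining deductible: $1,300 − $500 = $800.
After the $800 deductible portion, $30,323 − $800 = $29,523 is subject to coinsurance.
20% of $29,523 = $5,904.60 falls to the owner.
So the owner owes $800 + $5,904.60 = $6,704.60 before any cap.
That would bring total out-of-pocket to $7,204.60, past the $2,600 cap. The owner is capped at $2,600 − $500 = $2,100 on this claim.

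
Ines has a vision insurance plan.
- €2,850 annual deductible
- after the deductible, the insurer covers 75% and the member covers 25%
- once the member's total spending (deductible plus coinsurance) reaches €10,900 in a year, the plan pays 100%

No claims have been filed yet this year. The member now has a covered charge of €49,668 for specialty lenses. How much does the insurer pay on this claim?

€38,768

Nothing has been paid toward the €2,850 deductible, so the first €2,850 of this charge is applied there.
That leaves €49,668 − €2,850 = €46,818 for coinsurance.
Coinsurance: €46,818 × 25% = €11,704.50.
That puts the member's cost at €2,850 + €11,704.50 = €14,554.50 before any cap.
That would bring total out-of-pocket to €14,554.50, past the €10,900 cap. The member is capped at €10,900 − €0 = €10,900 on this claim.
Insurer pays the balance: €49,668 − €10,900 = €38,768.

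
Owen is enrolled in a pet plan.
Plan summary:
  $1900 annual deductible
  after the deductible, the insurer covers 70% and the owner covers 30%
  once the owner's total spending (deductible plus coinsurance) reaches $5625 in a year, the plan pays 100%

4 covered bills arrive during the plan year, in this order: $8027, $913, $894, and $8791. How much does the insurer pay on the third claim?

Bill 1, $8027: $1900 to deductible, leaving $6127; coinsurance $6127 × 30% = $1838.10. Owner pays $3738.10; OOP now $3738.10. Plan pays $8027 − $3738.10 = $4288.90.
Bill 2, $913: 30% coinsurance on $913 = $273.90. Owner owes $273.90 (running OOP $4012). Plan pays $913 − $273.90 = $639.10.
Bill 3, $894: deductible already satisfied, so owner's share is 30% × $894 = $268.20. Cost to owner: $268.20. OOP to date $4280.20. Plan pays $894 − $268.20 = $625.80.

$625.80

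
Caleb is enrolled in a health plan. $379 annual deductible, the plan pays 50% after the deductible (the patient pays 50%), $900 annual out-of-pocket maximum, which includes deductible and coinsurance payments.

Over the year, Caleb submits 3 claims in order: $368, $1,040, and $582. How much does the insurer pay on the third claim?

$575.50

Claim 1 — $368: fully absorbed by the deductible. Cost to patient: $368. OOP to date $368. Plan pays $368 − $368 = $0.
Claim 2 — $1,040: deductible takes $11, $1,029 remains; 50% of $1,029 = $514.50. Cost to patient: $525.50. OOP to date $893.50. Insurer: $1,040 − $525.50 = $514.50.
Claim 3 — $582: 50% coinsurance on $582 = $291. OOP would hit $1,184.50 > $900, so the cap limits the patient to $900 − $893.50 = $6.50. Insurer: $582 − $6.50 = $575.50.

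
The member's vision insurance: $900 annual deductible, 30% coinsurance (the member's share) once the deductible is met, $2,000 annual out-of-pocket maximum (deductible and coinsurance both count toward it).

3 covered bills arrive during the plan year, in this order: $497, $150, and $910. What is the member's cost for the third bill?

$450.10

Claim 1 — $497: entire amount goes to the deductible. Member owes $497 (running OOP $497).
Claim 2 — $150: entire amount goes to the deductible. Member pays $150; OOP now $647.
Claim 3 — $910: $253 to deductible, leaving $657; coinsurance $657 × 30% = $197.10. Cost to member: $450.10. OOP to date $1,097.10.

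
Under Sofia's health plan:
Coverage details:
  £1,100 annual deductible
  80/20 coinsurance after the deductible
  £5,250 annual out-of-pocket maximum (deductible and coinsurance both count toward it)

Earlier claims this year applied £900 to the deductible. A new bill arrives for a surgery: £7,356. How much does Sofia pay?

£1,631.20

£900 of the £1,100 deductible is already met, leaving £200.
The remaining £7,156 (= £7,356 − £200) moves to coinsurance.
20% of £7,156 = £1,431.20 falls to the patient.
So the patient owes £200 + £1,431.20 = £1,631.20 before any cap.
Cumulative spending £900 + £1,631.20 = £2,531.20 stays under the £5,250 maximum.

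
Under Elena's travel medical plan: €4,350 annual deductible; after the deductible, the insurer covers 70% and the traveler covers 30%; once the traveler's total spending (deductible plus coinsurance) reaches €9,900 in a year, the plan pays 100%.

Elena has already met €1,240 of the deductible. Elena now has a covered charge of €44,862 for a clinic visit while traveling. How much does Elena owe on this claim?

€8,660

Remaining deductible: €4,350 − €1,240 = €3,110.
That leaves €44,862 − €3,110 = €41,752 for coinsurance.
30% of €41,752 = €12,525.60 falls to the traveler.
Traveler responsibility before any cap: €3,110 + €12,525.60 = €15,635.60.
That would bring total out-of-pocket to €16,875.60, past the €9,900 cap. The traveler is capped at €9,900 − €1,240 = €8,660 on this claim.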